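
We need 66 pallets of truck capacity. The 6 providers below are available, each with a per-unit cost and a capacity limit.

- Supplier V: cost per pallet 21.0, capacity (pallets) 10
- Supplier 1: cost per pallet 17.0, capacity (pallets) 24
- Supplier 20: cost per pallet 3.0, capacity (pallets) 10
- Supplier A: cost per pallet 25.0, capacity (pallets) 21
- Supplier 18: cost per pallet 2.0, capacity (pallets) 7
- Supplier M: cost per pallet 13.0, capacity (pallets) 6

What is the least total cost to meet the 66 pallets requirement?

965

Cheapest first:
Supplier 18 at 2.0: take all 7 pallets ; 59 still needed.
Supplier 20 (3.0): use full 10 ; 49 pallets to go.
Supplier M (13.0): use full 6 ; 43 pallets to go.
Supplier 1 (17.0): use full 24 ; 19 pallets to go.
Supplier V at 21.0: take all 10 pallets ; 9 still needed.
Supplier A at 25.0: take 9 of its 21 ; requirement met.
Cost = 7×2.0 + 10×3.0 + 6×13.0 + 24×17.0 + 10×21.0 + 9×25.0 = 965.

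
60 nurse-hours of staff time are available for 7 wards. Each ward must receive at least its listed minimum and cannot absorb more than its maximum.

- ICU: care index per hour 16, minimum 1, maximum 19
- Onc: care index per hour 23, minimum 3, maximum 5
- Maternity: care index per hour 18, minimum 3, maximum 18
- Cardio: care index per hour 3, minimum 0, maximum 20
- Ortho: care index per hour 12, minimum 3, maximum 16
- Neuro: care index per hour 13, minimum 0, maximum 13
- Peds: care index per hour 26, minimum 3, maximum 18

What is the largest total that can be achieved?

1199

Meeting every minimum uses 1+3+3+0+3+0+3 = 13 nurse-hours, leaving 47.
Rank by care index per hour: Peds 26 > Onc 23 > Maternity 18 > ICU 16 > Neuro 13 > Ortho 12 > Cardio 3.
Give Peds 15 more to hit its cap of 18 ; 32 left.
Onc: +2 to 5 (cap) ; 30 left.
Give Maternity 15 more to hit its cap of 18 ; 15 left.
Only 15 left; ICU takes them to reach 16.
Total = 16×16 + 23×5 + 18×18 + 12×3 + 26×18 = 1199.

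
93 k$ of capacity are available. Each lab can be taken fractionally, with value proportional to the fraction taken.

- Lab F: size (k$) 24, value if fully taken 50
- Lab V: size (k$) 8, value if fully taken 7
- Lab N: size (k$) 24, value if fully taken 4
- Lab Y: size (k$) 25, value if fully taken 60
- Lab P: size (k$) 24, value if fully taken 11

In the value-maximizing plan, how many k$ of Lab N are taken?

Rank by value-to-size ratio: Lab Y 60/25≈2.4, Lab F 50/24≈2.08, Lab V 7/8≈0.875, Lab P 11/24≈0.458, Lab N 4/24≈0.167.
All 25 k$ of Lab Y fit (value 60) → 68 remain.
Take all of Lab F (24 k$, value 50) → 44 k$ left.
Lab V: take in full, 8 k$ for value 7 → 36 left.
Take all of Lab P (24 k$, value 11) → 12 k$ left.
Only 12 k$ remain; take 12/24 of Lab N for value 4×12/24 = 2.

12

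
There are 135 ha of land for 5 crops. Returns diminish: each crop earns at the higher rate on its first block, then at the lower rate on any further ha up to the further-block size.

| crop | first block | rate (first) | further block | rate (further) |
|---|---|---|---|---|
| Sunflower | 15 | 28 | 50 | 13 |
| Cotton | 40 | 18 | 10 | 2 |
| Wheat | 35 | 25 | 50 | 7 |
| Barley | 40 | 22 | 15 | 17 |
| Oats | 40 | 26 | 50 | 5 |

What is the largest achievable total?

3305

Order all 10 blocks by rate: Sunflower/first 28 > Oats/first 26 > Wheat/first 25 > Barley/first 22 > Cotton/first 18 > Barley/second 17 > Sunflower/second 13 > Wheat/second 7 > Oats/second 5 > Cotton/second 2.
Fill Sunflower first block (15 at 28) — 120 left.
Oats first at 26: fill all 40 — 80 left.
Fill Wheat first block (35 at 25) — 45 left.
Fill Barley first block (40 at 22) — 5 left.
5 remain; put them into Cotton first at 18.
Total = 28×15 + 26×40 + 25×35 + 22×40 + 18×5 = 3305.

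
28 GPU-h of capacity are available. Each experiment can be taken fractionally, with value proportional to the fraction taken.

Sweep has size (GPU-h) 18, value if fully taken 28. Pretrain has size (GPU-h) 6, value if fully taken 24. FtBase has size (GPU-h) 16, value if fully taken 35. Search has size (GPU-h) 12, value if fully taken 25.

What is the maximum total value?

Sort by value density: Pretrain 24/6≈4, FtBase 35/16≈2.19, Search 25/12≈2.08, Sweep 28/18≈1.56.
Pretrain: take in full, 6 GPU-h for value 24 — 22 left.
Take all of FtBase (16 GPU-h, value 35) — 6 GPU-h left.
Fill the last 6 GPU-h with part of Search: 6/12 of it earns 12.5.
Total value = 71.5.

71.5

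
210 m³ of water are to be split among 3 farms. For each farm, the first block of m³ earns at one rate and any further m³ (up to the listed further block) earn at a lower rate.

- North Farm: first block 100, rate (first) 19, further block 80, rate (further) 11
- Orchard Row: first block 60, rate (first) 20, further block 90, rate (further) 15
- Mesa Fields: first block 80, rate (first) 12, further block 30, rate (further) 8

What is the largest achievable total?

Order all 6 blocks by rate: Orchard Row/T1 20 > North Farm/T1 19 > Orchard Row/T2 15 > Mesa Fields/T1 12 > North Farm/T2 11 > Mesa Fields/T2 8.
Orchard Row/T1 (20): +60 ; 150 left.
North Farm/T1 (19): +100 ; 50 left.
50 remain; put them into Orchard Row T2 at 15.
Total = 20×60 + 19×100 + 15×50 = 3850.

3850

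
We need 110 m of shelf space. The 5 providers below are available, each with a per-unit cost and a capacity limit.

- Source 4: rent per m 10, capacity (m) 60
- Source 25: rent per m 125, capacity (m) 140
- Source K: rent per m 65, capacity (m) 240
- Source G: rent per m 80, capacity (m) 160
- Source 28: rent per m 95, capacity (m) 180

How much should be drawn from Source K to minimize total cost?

50

Use providers in increasing cost order.
Source 4 (10): use full 60 — 50 m to go.
Source K (65): take the remaining 50 — done.
Source G, Source 28, Source 25: unused.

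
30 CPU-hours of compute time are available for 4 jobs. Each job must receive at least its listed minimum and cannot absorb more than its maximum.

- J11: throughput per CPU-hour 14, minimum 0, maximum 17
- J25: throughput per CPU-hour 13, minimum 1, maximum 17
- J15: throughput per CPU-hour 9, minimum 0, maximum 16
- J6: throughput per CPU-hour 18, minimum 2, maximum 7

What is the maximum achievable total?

442

Meeting every minimum uses 0+1+0+2 = 3 CPU-hours, leaving 27.
Highest throughput per CPU-hour first: J6 18 > J11 14 > J25 13 > J15 9.
Give J6 5 more to hit its cap of 7 ; 22 left.
J11: +17 to 17 (cap) ; 5 left.
J25: +5 (room for 16) → 6. Pool exhausted.
Total = 14×17 + 13×6 + 18×7 = 442.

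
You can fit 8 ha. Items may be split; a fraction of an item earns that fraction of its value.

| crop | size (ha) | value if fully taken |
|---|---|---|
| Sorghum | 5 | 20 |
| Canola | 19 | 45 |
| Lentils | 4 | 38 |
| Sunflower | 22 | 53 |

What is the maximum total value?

Rank by value-to-size ratio: Lentils 38/4≈9.5, Sorghum 20/5≈4, Sunflower 53/22≈2.41, Canola 45/19≈2.37.
Lentils: take in full, 4 ha for value 38 → 4 left.
Only 4 ha remain; take 4/5 of Sorghum for value 20×4/5 = 16.
Total value = 54.

54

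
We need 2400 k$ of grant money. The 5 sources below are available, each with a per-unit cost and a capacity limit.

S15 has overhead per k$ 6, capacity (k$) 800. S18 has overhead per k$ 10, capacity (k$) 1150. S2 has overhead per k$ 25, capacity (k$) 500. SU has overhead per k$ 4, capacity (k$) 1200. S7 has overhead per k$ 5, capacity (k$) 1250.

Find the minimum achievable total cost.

Cheapest first:
Take 1200 from SU at 4 — need 1200 more.
S7 at 5: take 1200 of its 1250 — requirement met.
S15, S18, S2: unused.
Cost = 1200×4 + 1200×5 = 10800.

10800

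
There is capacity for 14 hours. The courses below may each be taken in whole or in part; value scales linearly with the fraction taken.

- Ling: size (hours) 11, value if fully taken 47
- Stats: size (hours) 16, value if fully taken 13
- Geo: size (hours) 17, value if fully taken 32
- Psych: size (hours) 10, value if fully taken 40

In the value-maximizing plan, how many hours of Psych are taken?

Best value per unit of size first: Ling 47/11≈4.27, Psych 40/10≈4, Geo 32/17≈1.88, Stats 13/16≈0.812.
Ling: take in full, 11 hours for value 47 — 3 left.
Only 3 hours remain; take 3/10 of Psych for value 40×3/10 = 12.

3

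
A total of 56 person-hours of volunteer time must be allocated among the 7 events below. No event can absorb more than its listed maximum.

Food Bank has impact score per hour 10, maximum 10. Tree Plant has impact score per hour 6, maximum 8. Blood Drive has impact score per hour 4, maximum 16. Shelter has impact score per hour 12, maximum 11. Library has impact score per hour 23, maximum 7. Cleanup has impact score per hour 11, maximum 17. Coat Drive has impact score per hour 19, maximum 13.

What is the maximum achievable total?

807

Order the events by impact score per hour: Library 23 > Coat Drive 19 > Shelter 12 > Cleanup 11 > Food Bank 10 > Tree Plant 6 > Blood Drive 4.
Give Library 7 to hit its cap of 7 ; 49 left.
Give Coat Drive 13 to hit its cap of 13 ; 36 left.
Shelter: +11 to 11 (cap) ; 25 left.
Cleanup takes 17 to reach its cap of 17 ; 8 left.
Food Bank: +8 (room for 10) → 8. Pool exhausted.
Total = 10×8 + 12×11 + 23×7 + 11×17 + 19×13 = 807.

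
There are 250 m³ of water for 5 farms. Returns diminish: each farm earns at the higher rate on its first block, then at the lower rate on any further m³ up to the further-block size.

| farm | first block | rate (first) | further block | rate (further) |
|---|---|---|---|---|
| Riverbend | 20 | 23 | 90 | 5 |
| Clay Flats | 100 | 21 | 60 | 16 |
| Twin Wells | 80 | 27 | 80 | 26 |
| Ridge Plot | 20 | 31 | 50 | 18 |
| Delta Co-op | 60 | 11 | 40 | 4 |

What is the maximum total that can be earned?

6370

Order all 10 blocks by rate: Ridge Plot/tier1 31 > Twin Wells/tier1 27 > Twin Wells/tier2 26 > Riverbend/tier1 23 > Clay Flats/tier1 21 > Ridge Plot/tier2 18 > Clay Flats/tier2 16 > Delta Co-op/tier1 11 > Riverbend/tier2 5 > Delta Co-op/tier2 4.
Fill Ridge Plot tier1 block (20 at 31) → 230 left.
Twin Wells tier1 at 27: fill all 80 → 150 left.
Twin Wells/tier2 (26): +80 → 70 left.
Riverbend/tier1 (23): +20 → 50 left.
50 remain; put them into Clay Flats tier1 at 21.
Total = 31×20 + 27×80 + 26×80 + 23×20 + 21×50 = 6370.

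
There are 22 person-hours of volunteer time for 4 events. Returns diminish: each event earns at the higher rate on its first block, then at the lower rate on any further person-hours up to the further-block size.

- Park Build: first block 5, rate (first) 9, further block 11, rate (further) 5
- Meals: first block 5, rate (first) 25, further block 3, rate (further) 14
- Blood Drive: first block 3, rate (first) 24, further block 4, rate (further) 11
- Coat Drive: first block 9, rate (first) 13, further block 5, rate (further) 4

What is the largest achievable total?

Rank every tier by rate: Meals/first 25 > Blood Drive/first 24 > Meals/second 14 > Coat Drive/first 13 > Blood Drive/second 11 > Park Build/first 9 > Park Build/second 5 > Coat Drive/second 4.
Meals first at 25: fill all 5 ; 17 left.
Fill Blood Drive first block (3 at 24) ; 14 left.
Fill Meals second block (3 at 14) ; 11 left.
Fill Coat Drive first block (9 at 13) ; 2 left.
Blood Drive second at 11: only 2 left, fill 2.
Total = 25×5 + 24×3 + 14×3 + 13×9 + 11×2 = 378.

378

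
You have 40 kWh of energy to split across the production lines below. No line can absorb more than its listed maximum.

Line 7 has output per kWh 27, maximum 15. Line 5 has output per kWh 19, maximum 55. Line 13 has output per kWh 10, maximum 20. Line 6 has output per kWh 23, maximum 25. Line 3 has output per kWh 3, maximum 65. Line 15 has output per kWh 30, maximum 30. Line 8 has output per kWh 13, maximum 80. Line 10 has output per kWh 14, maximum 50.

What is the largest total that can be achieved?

1170

Order the production lines by output per kWh: Line 15 30 > Line 7 27 > Line 6 23 > Line 5 19 > Line 10 14 > Line 8 13 > Line 13 10 > Line 3 3.
Give Line 15 30 to hit its cap of 30 → 10 left.
Line 7: +10 (room for 15) → 10. Pool exhausted.
Total = 27×10 + 30×30 = 1170.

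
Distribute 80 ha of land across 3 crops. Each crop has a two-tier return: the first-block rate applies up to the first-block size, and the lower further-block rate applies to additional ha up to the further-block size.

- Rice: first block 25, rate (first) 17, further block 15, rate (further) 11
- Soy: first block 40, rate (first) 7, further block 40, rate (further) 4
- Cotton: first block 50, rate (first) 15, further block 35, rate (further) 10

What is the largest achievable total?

Order all 6 blocks by rate: Rice/T1 17 > Cotton/T1 15 > Rice/T2 11 > Cotton/T2 10 > Soy/T1 7 > Soy/T2 4.
Rice/T1 (17): +25 → 55 left.
Fill Cotton T1 block (50 at 15) → 5 left.
5 remain; put them into Rice T2 at 11.
Total = 17×25 + 15×50 + 11×5 = 1230.

1230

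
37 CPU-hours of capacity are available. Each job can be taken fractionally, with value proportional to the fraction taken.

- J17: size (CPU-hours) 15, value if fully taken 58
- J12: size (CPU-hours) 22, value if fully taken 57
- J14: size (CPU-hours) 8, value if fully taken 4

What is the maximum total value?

Sort by value density: J17 58/15≈3.87, J12 57/22≈2.59, J14 4/8≈0.5.
J17: take in full, 15 CPU-hours for value 58 → 22 left.
J12: take in full, 22 CPU-hours for value 57 → 0 left.
Total value = 115.

115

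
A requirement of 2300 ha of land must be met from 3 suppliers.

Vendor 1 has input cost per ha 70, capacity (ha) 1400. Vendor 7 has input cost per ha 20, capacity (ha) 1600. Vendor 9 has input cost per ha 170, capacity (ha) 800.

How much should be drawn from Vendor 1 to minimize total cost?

700

Use suppliers in increasing cost order.
Vendor 7 (20): use full 1600 — 700 ha to go.
Vendor 1 at 70: take 700 of its 1400 — requirement met.
Vendor 9: unused.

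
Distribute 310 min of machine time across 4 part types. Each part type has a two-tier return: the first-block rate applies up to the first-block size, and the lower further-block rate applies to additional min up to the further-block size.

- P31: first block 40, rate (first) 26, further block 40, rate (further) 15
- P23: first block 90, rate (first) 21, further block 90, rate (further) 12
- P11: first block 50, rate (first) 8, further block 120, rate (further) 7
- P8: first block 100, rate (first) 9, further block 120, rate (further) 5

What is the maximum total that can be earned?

Treat each block as its own option and order by rate: P31/T1 26 > P23/T1 21 > P31/T2 15 > P23/T2 12 > P8/T1 9 > P11/T1 8 > P11/T2 7 > P8/T2 5.
P31 T1 at 26: fill all 40 ; 270 left.
P23/T1 (21): +90 ; 180 left.
P31/T2 (15): +40 ; 140 left.
P23 T2 at 12: fill all 90 ; 50 left.
50 remain; put them into P8 T1 at 9.
Total = 26×40 + 21×90 + 15×40 + 12×90 + 9×50 = 5060.

5060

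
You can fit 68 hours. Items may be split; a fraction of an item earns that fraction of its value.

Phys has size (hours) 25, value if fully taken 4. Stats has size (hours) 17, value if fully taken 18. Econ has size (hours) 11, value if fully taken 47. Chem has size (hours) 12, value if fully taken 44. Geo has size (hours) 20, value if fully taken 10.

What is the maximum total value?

Best value per unit of size first: Econ 47/11≈4.27, Chem 44/12≈3.67, Stats 18/17≈1.06, Geo 10/20≈0.5, Phys 4/25≈0.16.
Econ: take in full, 11 hours for value 47 ; 57 left.
All 12 hours of Chem fit (value 44) ; 45 remain.
Stats: take in full, 17 hours for value 18 ; 28 left.
All 20 hours of Geo fit (value 10) ; 8 remain.
8 hours left: a 8/25 share of Phys gives 4×8/25 = 1.28.
Total value = 120.28.

120.28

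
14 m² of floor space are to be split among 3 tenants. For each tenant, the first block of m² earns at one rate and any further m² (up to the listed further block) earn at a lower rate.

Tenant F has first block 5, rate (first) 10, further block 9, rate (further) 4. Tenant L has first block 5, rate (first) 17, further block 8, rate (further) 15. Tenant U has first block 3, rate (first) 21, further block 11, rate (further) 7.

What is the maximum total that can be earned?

Treat each block as its own option and order by rate: Tenant U/first 21 > Tenant L/first 17 > Tenant L/second 15 > Tenant F/first 10 > Tenant U/second 7 > Tenant F/second 4.
Tenant U/first (21): +3 → 11 left.
Fill Tenant L first block (5 at 17) → 6 left.
Tenant L/second: +6 of 8 at 15; pool empty.
Total = 21×3 + 17×5 + 15×6 = 238.

238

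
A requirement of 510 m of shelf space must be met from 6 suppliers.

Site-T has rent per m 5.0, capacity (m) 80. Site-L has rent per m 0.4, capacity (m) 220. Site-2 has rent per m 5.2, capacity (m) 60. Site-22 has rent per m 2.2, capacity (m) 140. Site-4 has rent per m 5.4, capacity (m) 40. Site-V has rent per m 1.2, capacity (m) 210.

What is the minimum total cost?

Use suppliers in increasing cost order.
Take 220 from Site-L at 0.4 → need 290 more.
Site-V at 1.2: take all 210 m → 80 still needed.
Take 80 from Site-22 at 2.2 to finish.
Site-T, Site-2, Site-4: unused.
Cost = 220×0.4 + 210×1.2 + 80×2.2 = 516.

516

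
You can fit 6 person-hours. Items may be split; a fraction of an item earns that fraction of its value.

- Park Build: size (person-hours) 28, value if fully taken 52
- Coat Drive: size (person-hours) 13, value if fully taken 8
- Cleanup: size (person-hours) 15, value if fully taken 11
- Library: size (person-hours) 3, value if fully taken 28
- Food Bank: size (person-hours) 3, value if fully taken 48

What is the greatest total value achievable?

76

Sort by value density: Food Bank 48/3≈16, Library 28/3≈9.33, Park Build 52/28≈1.86, Cleanup 11/15≈0.733, Coat Drive 8/13≈0.615.
All 3 person-hours of Food Bank fit (value 48) → 3 remain.
Library: take in full, 3 person-hours for value 28 → 0 left.
Total value = 76.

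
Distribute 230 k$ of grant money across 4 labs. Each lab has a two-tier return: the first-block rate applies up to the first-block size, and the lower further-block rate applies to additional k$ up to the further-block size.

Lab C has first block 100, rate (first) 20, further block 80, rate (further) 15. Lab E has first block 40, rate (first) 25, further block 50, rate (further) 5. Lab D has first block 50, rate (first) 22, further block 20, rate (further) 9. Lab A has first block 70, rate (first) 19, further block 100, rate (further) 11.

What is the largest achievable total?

Treat each block as its own option and order by rate: Lab E/T1 25 > Lab D/T1 22 > Lab C/T1 20 > Lab A/T1 19 > Lab C/T2 15 > Lab A/T2 11 > Lab D/T2 9 > Lab E/T2 5.
Lab E T1 at 25: fill all 40 ; 190 left.
Lab D T1 at 22: fill all 50 ; 140 left.
Lab C/T1 (20): +100 ; 40 left.
40 remain; put them into Lab A T1 at 19.
Total = 25×40 + 22×50 + 20×100 + 19×40 = 4860.

4860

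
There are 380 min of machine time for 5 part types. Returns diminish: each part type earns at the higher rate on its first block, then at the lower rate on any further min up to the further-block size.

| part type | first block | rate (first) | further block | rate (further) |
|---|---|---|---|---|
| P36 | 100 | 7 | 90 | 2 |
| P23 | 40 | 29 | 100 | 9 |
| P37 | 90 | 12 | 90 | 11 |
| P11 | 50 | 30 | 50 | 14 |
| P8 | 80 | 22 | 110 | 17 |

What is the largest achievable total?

7590

Rank every tier by rate: P11/tier1 30 > P23/tier1 29 > P8/tier1 22 > P8/tier2 17 > P11/tier2 14 > P37/tier1 12 > P37/tier2 11 > P23/tier2 9 > P36/tier1 7 > P36/tier2 2.
P11 tier1 at 30: fill all 50 — 330 left.
Fill P23 tier1 block (40 at 29) — 290 left.
P8/tier1 (22): +80 — 210 left.
P8 tier2 at 17: fill all 110 — 100 left.
P11 tier2 at 14: fill all 50 — 50 left.
P37 tier1 at 12: only 50 left, fill 50.
Total = 30×50 + 29×40 + 22×80 + 17×110 + 14×50 + 12×50 = 7590.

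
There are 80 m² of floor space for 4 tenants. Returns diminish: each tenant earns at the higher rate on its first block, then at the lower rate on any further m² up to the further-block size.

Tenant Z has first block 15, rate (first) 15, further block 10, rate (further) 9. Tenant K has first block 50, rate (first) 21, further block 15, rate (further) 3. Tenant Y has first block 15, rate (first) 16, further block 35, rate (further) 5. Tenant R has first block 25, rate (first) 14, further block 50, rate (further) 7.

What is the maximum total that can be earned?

Rank every tier by rate: Tenant K/tier1 21 > Tenant Y/tier1 16 > Tenant Z/tier1 15 > Tenant R/tier1 14 > Tenant Z/tier2 9 > Tenant R/tier2 7 > Tenant Y/tier2 5 > Tenant K/tier2 3.
Fill Tenant K tier1 block (50 at 21) ; 30 left.
Tenant Y/tier1 (16): +15 ; 15 left.
Tenant Z tier1 at 15: fill all 15 ; 0 left.
Total = 21×50 + 16×15 + 15×15 = 1515.

1515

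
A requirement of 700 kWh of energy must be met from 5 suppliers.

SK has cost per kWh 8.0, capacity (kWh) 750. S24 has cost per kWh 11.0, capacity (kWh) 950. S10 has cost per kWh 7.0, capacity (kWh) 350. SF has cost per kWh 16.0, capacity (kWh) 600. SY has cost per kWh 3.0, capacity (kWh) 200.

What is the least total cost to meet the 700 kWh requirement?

4250

Cheapest first:
SY at 3.0: take all 200 kWh ; 500 still needed.
S10 at 7.0: take all 350 kWh ; 150 still needed.
SK (8.0): take the remaining 150 ; done.
S24, SF: unused.
Cost = 200×3.0 + 350×7.0 + 150×8.0 = 4250.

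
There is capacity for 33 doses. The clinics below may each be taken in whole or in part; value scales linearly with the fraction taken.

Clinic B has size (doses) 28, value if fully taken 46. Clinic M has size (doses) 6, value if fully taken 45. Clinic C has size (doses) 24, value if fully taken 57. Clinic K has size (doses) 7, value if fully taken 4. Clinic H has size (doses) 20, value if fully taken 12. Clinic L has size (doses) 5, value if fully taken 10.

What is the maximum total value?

Best value per unit of size first: Clinic M 45/6≈7.5, Clinic C 57/24≈2.38, Clinic L 10/5≈2, Clinic B 46/28≈1.64, Clinic H 12/20≈0.6, Clinic K 4/7≈0.571.
All 6 doses of Clinic M fit (value 45) — 27 remain.
All 24 doses of Clinic C fit (value 57) — 3 remain.
Only 3 doses remain; take 3/5 of Clinic L for value 10×3/5 = 6.
Total value = 108.

108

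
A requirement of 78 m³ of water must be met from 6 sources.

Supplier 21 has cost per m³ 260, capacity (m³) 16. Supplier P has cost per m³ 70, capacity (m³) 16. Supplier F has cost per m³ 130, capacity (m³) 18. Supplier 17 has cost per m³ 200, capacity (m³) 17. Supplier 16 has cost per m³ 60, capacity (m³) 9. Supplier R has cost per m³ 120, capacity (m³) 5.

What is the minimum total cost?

11380

Cheapest first:
Supplier 16 (60): use full 9 → 69 m³ to go.
Supplier P at 70: take all 16 m³ → 53 still needed.
Take 5 from Supplier R at 120 → need 48 more.
Supplier F (130): use full 18 → 30 m³ to go.
Supplier 17 at 200: take all 17 m³ → 13 still needed.
Take 13 from Supplier 21 at 260 to finish.
Cost = 9×60 + 16×70 + 5×120 + 18×130 + 17×200 + 13×260 = 11380.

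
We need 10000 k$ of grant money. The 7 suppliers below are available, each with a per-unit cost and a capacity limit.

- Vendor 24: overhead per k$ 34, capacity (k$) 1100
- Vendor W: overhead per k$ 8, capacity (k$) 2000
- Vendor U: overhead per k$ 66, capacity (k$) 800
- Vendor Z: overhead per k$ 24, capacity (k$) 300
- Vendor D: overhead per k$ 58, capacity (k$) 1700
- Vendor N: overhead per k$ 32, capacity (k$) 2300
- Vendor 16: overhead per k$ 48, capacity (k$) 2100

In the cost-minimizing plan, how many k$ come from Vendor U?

500

Cheapest first:
Take 2000 from Vendor W at 8 → need 8000 more.
Vendor Z (24): use full 300 → 7700 k$ to go.
Vendor N (32): use full 2300 → 5400 k$ to go.
Vendor 24 (34): use full 1100 → 4300 k$ to go.
Take 2100 from Vendor 16 at 48 → need 2200 more.
Take 1700 from Vendor D at 58 → need 500 more.
Vendor U at 66: take 500 of its 800 → requirement met.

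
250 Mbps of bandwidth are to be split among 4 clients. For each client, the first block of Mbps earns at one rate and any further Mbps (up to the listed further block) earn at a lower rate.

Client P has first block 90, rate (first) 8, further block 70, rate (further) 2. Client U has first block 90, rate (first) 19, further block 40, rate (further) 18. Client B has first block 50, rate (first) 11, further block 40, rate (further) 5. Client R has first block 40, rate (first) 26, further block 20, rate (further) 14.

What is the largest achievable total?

Rank every tier by rate: Client R/T1 26 > Client U/T1 19 > Client U/T2 18 > Client R/T2 14 > Client B/T1 11 > Client P/T1 8 > Client B/T2 5 > Client P/T2 2.
Client R T1 at 26: fill all 40 ; 210 left.
Client U T1 at 19: fill all 90 ; 120 left.
Fill Client U T2 block (40 at 18) ; 80 left.
Fill Client R T2 block (20 at 14) ; 60 left.
Client B/T1 (11): +50 ; 10 left.
10 remain; put them into Client P T1 at 8.
Total = 26×40 + 19×90 + 18×40 + 14×20 + 11×50 + 8×10 = 4380.

4380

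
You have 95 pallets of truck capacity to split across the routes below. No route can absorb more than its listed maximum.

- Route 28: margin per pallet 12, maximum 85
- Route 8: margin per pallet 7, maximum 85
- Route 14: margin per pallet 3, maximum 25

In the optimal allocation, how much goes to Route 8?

Highest margin per pallet first: Route 28 12 > Route 8 7 > Route 14 3.
Route 28 takes 85 to reach its cap of 85 → 10 left.
Only 10 left; Route 8 takes them to reach 10.

10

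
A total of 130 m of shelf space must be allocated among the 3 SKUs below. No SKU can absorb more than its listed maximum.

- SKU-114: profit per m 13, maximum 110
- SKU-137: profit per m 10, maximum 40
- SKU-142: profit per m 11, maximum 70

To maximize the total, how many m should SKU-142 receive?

20

Highest profit per m first: SKU-114 13 > SKU-142 11 > SKU-137 10.
Give SKU-114 110 to hit its cap of 110 — 20 left.
SKU-142: +20 (room for 70) → 20. Pool exhausted.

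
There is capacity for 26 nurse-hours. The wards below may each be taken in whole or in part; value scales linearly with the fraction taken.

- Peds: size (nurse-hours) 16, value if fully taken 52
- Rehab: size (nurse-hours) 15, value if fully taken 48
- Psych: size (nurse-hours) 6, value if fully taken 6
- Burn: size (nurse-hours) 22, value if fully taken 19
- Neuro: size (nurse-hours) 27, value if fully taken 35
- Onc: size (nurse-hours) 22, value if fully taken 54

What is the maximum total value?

84

Rank by value-to-size ratio: Peds 52/16≈3.25, Rehab 48/15≈3.2, Onc 54/22≈2.45, Neuro 35/27≈1.3, Psych 6/6≈1, Burn 19/22≈0.864.
Take all of Peds (16 nurse-hours, value 52) ; 10 nurse-hours left.
10 nurse-hours left: a 10/15 share of Rehab gives 48×10/15 = 32.
Total value = 84.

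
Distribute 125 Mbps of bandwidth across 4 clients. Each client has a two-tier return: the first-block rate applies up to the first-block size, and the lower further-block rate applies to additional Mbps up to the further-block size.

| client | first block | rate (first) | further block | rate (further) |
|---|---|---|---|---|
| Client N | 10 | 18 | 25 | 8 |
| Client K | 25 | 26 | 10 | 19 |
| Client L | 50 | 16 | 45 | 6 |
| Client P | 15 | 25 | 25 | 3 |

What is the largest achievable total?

Rank every tier by rate: Client K/T1 26 > Client P/T1 25 > Client K/T2 19 > Client N/T1 18 > Client L/T1 16 > Client N/T2 8 > Client L/T2 6 > Client P/T2 3.
Client K/T1 (26): +25 ; 100 left.
Client P/T1 (25): +15 ; 85 left.
Fill Client K T2 block (10 at 19) ; 75 left.
Client N T1 at 18: fill all 10 ; 65 left.
Fill Client L T1 block (50 at 16) ; 15 left.
Client N/T2: +15 of 25 at 8; pool empty.
Total = 26×25 + 25×15 + 19×10 + 18×10 + 16×50 + 8×15 = 2315.

2315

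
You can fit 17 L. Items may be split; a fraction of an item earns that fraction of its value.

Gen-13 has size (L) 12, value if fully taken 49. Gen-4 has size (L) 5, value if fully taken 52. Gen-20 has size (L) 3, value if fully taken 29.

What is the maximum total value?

117.75

Sort by value density: Gen-4 52/5≈10.4, Gen-20 29/3≈9.67, Gen-13 49/12≈4.08.
Take all of Gen-4 (5 L, value 52) ; 12 L left.
All 3 L of Gen-20 fit (value 29) ; 9 remain.
Fill the last 9 L with part of Gen-13: 9/12 of it earns 36.75.
Total value = 117.75.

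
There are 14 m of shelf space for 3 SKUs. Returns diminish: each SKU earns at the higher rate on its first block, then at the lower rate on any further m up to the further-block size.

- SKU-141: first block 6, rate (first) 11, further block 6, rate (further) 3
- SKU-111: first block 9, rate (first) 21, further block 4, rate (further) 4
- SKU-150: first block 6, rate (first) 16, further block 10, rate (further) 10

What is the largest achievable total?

Rank every tier by rate: SKU-111/T1 21 > SKU-150/T1 16 > SKU-141/T1 11 > SKU-150/T2 10 > SKU-111/T2 4 > SKU-141/T2 3.
Fill SKU-111 T1 block (9 at 21) → 5 left.
SKU-150 T1 at 16: only 5 left, fill 5.
Total = 21×9 + 16×5 = 269.

269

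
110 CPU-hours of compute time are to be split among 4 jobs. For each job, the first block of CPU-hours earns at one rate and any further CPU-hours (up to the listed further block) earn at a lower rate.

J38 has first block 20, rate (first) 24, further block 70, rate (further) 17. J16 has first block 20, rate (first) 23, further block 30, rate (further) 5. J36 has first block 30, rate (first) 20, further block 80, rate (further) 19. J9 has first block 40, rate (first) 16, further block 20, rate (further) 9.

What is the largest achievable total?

Rank every tier by rate: J38/T1 24 > J16/T1 23 > J36/T1 20 > J36/T2 19 > J38/T2 17 > J9/T1 16 > J9/T2 9 > J16/T2 5.
Fill J38 T1 block (20 at 24) ; 90 left.
J16/T1 (23): +20 ; 70 left.
J36 T1 at 20: fill all 30 ; 40 left.
J36/T2: +40 of 80 at 19; pool empty.
Total = 24×20 + 23×20 + 20×30 + 19×40 = 2300.

2300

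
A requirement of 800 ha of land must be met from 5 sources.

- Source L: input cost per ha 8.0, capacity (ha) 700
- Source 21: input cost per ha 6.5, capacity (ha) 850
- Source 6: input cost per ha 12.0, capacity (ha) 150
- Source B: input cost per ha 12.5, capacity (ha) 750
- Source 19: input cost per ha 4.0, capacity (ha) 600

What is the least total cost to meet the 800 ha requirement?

3700

Use sources in increasing cost order.
Take 600 from Source 19 at 4.0 — need 200 more.
Take 200 from Source 21 at 6.5 to finish.
Source L, Source 6, Source B: unused.
Cost = 600×4.0 + 200×6.5 = 3700.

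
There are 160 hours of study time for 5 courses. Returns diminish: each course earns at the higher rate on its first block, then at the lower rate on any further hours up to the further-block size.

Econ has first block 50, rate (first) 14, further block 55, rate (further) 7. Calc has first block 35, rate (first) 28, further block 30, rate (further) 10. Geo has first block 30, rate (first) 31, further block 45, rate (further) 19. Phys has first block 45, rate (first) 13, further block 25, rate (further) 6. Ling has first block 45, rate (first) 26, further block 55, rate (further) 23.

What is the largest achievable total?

4230

Order all 10 blocks by rate: Geo/tier1 31 > Calc/tier1 28 > Ling/tier1 26 > Ling/tier2 23 > Geo/tier2 19 > Econ/tier1 14 > Phys/tier1 13 > Calc/tier2 10 > Econ/tier2 7 > Phys/tier2 6.
Geo tier1 at 31: fill all 30 → 130 left.
Calc tier1 at 28: fill all 35 → 95 left.
Ling/tier1 (26): +45 → 50 left.
Ling tier2 at 23: only 50 left, fill 50.
Total = 31×30 + 28×35 + 26×45 + 23×50 = 4230.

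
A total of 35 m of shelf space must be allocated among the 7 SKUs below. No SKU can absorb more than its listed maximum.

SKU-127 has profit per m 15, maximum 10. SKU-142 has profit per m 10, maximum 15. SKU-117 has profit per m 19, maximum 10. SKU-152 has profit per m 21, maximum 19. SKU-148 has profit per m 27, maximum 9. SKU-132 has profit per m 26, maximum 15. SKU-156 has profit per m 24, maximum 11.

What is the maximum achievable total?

897

Rank by profit per m: SKU-148 27 > SKU-132 26 > SKU-156 24 > SKU-152 21 > SKU-117 19 > SKU-127 15 > SKU-142 10.
SKU-148: +9 to 9 (cap) ; 26 left.
Give SKU-132 15 to hit its cap of 15 ; 11 left.
Give SKU-156 11 to hit its cap of 11 ; 0 left.
Total = 27×9 + 26×15 + 24×11 = 897.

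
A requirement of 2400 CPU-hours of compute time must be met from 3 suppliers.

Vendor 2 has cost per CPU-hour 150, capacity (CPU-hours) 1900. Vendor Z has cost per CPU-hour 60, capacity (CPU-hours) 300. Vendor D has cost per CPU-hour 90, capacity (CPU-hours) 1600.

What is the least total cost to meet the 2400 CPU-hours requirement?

Use suppliers in increasing cost order.
Take 300 from Vendor Z at 60 → need 2100 more.
Vendor D (90): use full 1600 → 500 CPU-hours to go.
Vendor 2 at 150: take 500 of its 1900 → requirement met.
Cost = 300×60 + 1600×90 + 500×150 = 237000.

237000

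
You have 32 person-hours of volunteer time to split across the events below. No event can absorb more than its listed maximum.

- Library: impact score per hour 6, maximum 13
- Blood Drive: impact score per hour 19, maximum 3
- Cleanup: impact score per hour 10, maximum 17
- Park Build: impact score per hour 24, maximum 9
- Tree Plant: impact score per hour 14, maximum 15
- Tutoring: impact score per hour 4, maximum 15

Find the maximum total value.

533

Highest impact score per hour first: Park Build 24 > Blood Drive 19 > Tree Plant 14 > Cleanup 10 > Library 6 > Tutoring 4.
Give Park Build 9 to hit its cap of 9 → 23 left.
Blood Drive takes 3 to reach its cap of 3 → 20 left.
Tree Plant: +15 to 15 (cap) → 5 left.
Cleanup: +5 (room for 17) → 5. Pool exhausted.
Total = 19×3 + 10×5 + 24×9 + 14×15 = 533.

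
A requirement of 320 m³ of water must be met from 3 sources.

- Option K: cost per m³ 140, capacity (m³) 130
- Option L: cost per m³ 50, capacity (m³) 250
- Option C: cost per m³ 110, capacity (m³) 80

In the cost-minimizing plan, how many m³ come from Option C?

Cheapest first:
Option L (50): use full 250 → 70 m³ to go.
Option C (110): take the remaining 70 → done.
Option K: unused.

70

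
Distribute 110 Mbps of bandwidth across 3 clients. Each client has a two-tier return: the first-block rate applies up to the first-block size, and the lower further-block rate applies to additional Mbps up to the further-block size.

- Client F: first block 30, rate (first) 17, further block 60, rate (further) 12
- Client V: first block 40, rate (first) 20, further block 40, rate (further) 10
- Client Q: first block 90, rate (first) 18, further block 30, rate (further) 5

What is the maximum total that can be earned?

Order all 6 blocks by rate: Client V/tier1 20 > Client Q/tier1 18 > Client F/tier1 17 > Client F/tier2 12 > Client V/tier2 10 > Client Q/tier2 5.
Client V tier1 at 20: fill all 40 → 70 left.
70 remain; put them into Client Q tier1 at 18.
Total = 20×40 + 18×70 = 2060.

2060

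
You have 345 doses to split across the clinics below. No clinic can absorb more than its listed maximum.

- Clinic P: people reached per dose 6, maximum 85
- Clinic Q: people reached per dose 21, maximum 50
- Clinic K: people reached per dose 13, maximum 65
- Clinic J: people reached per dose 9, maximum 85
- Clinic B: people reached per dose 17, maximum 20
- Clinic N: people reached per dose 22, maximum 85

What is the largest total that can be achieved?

5110

Order the clinics by people reached per dose: Clinic N 22 > Clinic Q 21 > Clinic B 17 > Clinic K 13 > Clinic J 9 > Clinic P 6.
Clinic N: +85 to 85 (cap) → 260 left.
Clinic Q takes 50 to reach its cap of 50 → 210 left.
Clinic B: +20 to 20 (cap) → 190 left.
Clinic K: +65 to 65 (cap) → 125 left.
Give Clinic J 85 to hit its cap of 85 → 40 left.
Clinic P: +40 (room for 85) → 40. Pool exhausted.
Total = 6×40 + 21×50 + 13×65 + 9×85 + 17×20 + 22×85 = 5110.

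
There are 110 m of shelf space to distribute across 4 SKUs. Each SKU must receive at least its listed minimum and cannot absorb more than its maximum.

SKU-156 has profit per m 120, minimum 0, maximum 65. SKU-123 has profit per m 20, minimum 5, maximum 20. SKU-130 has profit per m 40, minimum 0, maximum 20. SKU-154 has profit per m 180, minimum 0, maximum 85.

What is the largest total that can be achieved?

17800

Meeting every minimum uses 0+5+0+0 = 5 m, leaving 105.
Highest profit per m first: SKU-154 180 > SKU-156 120 > SKU-130 40 > SKU-123 20.
SKU-154: +85 to 85 (cap) — 20 left.
SKU-156 has room for 65 more but only 20 remain, so it gets 20.
Total = 120×20 + 20×5 + 180×85 = 17800.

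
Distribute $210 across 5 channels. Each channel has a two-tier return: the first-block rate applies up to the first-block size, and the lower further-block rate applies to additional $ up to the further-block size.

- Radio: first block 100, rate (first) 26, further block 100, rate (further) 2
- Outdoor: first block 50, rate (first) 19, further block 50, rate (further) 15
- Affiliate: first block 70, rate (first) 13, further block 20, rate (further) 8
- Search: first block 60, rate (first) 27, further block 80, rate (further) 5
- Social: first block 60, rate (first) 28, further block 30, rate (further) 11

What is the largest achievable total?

5640

Order all 10 blocks by rate: Social/tier1 28 > Search/tier1 27 > Radio/tier1 26 > Outdoor/tier1 19 > Outdoor/tier2 15 > Affiliate/tier1 13 > Social/tier2 11 > Affiliate/tier2 8 > Search/tier2 5 > Radio/tier2 2.
Social/tier1 (28): +60 → 150 left.
Search tier1 at 27: fill all 60 → 90 left.
Radio/tier1: +90 of 100 at 26; pool empty.
Total = 28×60 + 27×60 + 26×90 = 5640.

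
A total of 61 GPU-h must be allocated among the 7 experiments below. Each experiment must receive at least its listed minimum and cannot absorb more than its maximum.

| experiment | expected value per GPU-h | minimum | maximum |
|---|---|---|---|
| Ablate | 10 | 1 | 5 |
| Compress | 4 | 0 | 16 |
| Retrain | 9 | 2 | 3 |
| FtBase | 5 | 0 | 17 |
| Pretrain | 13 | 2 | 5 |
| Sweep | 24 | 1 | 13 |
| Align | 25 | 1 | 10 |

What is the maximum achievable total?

Meeting every minimum uses 1+0+2+0+2+1+1 = 7 GPU-h, leaving 54.
Order the experiments by expected value per GPU-h: Align 25 > Sweep 24 > Pretrain 13 > Ablate 10 > Retrain 9 > FtBase 5 > Compress 4.
Give Align 9 more to hit its cap of 10 → 45 left.
Sweep takes 12 more to reach its cap of 13 → 33 left.
Give Pretrain 3 more to hit its cap of 5 → 30 left.
Give Ablate 4 more to hit its cap of 5 → 26 left.
Retrain: +1 to 3 (cap) → 25 left.
FtBase takes 17 more to reach its cap of 17 → 8 left.
Compress: +8 (room for 16) → 8. Pool exhausted.
Total = 10×5 + 4×8 + 9×3 + 5×17 + 13×5 + 24×13 + 25×10 = 821.

821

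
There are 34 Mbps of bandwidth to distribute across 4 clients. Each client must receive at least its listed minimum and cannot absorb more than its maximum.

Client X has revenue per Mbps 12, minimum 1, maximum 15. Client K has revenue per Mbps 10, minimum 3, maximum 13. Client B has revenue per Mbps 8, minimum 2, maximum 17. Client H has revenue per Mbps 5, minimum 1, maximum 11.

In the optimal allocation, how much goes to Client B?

5

Meeting every minimum uses 1+3+2+1 = 7 Mbps, leaving 27.
Rank by revenue per Mbps: Client X 12 > Client K 10 > Client B 8 > Client H 5.
Give Client X 14 more to hit its cap of 15 — 13 left.
Give Client K 10 more to hit its cap of 13 — 3 left.
Client B: +3 (room for 15) → 5. Pool exhausted.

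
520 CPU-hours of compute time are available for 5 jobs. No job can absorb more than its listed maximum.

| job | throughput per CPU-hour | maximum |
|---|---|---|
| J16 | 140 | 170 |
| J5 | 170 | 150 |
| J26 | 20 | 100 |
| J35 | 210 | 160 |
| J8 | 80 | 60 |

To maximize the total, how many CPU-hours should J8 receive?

40

Rank by throughput per CPU-hour: J35 210 > J5 170 > J16 140 > J8 80 > J26 20.
J35 takes 160 to reach its cap of 160 — 360 left.
J5 takes 150 to reach its cap of 150 — 210 left.
J16 takes 170 to reach its cap of 170 — 40 left.
J8: +40 (room for 60) → 40. Pool exhausted.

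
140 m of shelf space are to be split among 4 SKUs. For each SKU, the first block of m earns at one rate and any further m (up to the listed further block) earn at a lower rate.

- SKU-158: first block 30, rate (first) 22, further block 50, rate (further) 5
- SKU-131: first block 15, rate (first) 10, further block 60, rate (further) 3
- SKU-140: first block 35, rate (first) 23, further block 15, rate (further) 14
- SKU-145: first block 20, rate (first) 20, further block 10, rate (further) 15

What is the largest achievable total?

Treat each block as its own option and order by rate: SKU-140/tier1 23 > SKU-158/tier1 22 > SKU-145/tier1 20 > SKU-145/tier2 15 > SKU-140/tier2 14 > SKU-131/tier1 10 > SKU-158/tier2 5 > SKU-131/tier2 3.
SKU-140 tier1 at 23: fill all 35 — 105 left.
SKU-158 tier1 at 22: fill all 30 — 75 left.
Fill SKU-145 tier1 block (20 at 20) — 55 left.
SKU-145 tier2 at 15: fill all 10 — 45 left.
SKU-140/tier2 (14): +15 — 30 left.
SKU-131 tier1 at 10: fill all 15 — 15 left.
SKU-158/tier2: +15 of 50 at 5; pool empty.
Total = 23×35 + 22×30 + 20×20 + 15×10 + 14×15 + 10×15 + 5×15 = 2450.

2450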